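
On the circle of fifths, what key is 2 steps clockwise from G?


Let's work it out.
Each clockwise step on the circle of fifths moves up a perfect 5th
From G: G → D → A
= A


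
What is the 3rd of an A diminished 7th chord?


Diminished 7th chord = root + minor 3rd + diminished 5th + diminished 7th
Seventh chords stack in thirds, so the letter names are A-C-E-G
Root: A
Minor 3rd above A: C
Diminished 5th above A: Eb
Diminished 7th above A: Gb
The 3rd = C


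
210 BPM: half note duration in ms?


Reasoning:
One quarter-note beat = 60000 / BPM = 60000 / 210 ms
Half note = 2 × quarter note
Duration = 2 × 60000 / 210 = 120000 / 210
= 571.4 ms


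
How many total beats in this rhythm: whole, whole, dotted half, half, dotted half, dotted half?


Working:
Beat values:
  whole = 4 beats
  whole = 4 beats
  dotted half = 3 beats
  half = 2 beats
  dotted half = 3 beats
  dotted half = 3 beats
Sum = 4 + 4 + 3 + 2 + 3 + 3
= 19 beats


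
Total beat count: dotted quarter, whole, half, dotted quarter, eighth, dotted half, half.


Beat values:
  dotted quarter = 1.5 beats
  whole = 4 beats
  half = 2 beats
  dotted quarter = 1.5 beats
  eighth = 0.5 beats
  dotted half = 3 beats
  half = 2 beats
Sum = 1.5 + 4 + 2 + 1.5 + 0.5 + 3 + 2
= 14.5 beats


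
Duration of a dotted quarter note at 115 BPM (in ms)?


Solution.
One quarter-note beat = 60000 / BPM = 60000 / 115 ms
Dotted quarter note = 3/2 × quarter note
Duration = 3/2 × 60000 / 115 = 90000 / 115
= 782.6 ms


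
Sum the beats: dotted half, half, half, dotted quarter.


Solution.
Beat values:
  dotted half = 3 beats
  half = 2 beats
  half = 2 beats
  dotted quarter = 1.5 beats
Sum = 3 + 2 + 2 + 1.5
= 8.5 beats


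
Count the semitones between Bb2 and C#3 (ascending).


Absolute semitone position = octave×12 + chromatic position
Bb2: 2×12 + 10 = 34
C#3: 3×12 + 1 = 37
Difference = 37 - 34 = 3
= 3 semitones


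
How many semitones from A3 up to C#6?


Absolute semitone position = octave×12 + chromatic position
A3: 3×12 + 9 = 45
C#6: 6×12 + 1 = 73
Difference = 73 - 45 = 28
= 28 semitones


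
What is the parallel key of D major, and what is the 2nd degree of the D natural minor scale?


Parallel keys share the same tonic but differ in mode
D major → parallel is D minor
D natural minor scale: D E F G A Bb C
= D minor; 2nd degree = E


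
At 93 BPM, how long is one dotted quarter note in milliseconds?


Working:
One quarter-note beat = 60000 / BPM = 60000 / 93 ms
Dotted quarter note = 3/2 × quarter note
Duration = 3/2 × 60000 / 93 = 90000 / 93
= 967.7 ms


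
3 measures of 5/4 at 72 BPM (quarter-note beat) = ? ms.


Quarter-note beat duration = 60000 / 72 ms
Beats per measure (5/4) = 5
One measure = 5 × 60000 / 72 = 300000 / 72 ms
3 measures = 3 × 300000 / 72 = 900000 / 72
= 12500.0 ms


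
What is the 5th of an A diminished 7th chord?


Reasoning:
Diminished 7th chord = root + minor 3rd + diminished 5th + diminished 7th
Seventh chords stack in thirds, so the letter names are A-C-E-G
Root: A
Minor 3rd above A: C
Diminished 5th above A: Eb
Diminished 7th above A: Gb
The 5th = Eb


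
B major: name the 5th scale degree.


Working:
Major scale pattern: W-W-H-W-W-W-H (2-2-1-2-2-2-1 semitones)
Starting from B:
  B + 2 semitones → C#
  C# + 2 semitones → D#
  D# + 1 semitone → E
  E + 2 semitones → F#
  F# + 2 semitones → G#
  G# + 2 semitones → A#
  A# + 1 semitone → B
Scale: B C# D# E F# G# A#
Degree 5 = F#


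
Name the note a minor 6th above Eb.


Let's work it out.
A 6th spans 6 letter names, so from E we land on C
A minor 6th = 8 semitones above Eb
Spell C at that pitch: Cb
= Cb


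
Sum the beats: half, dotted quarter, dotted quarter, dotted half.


Let's work it out.
Beat values:
  half = 2 beats
  dotted quarter = 1.5 beats
  dotted quarter = 1.5 beats
  dotted half = 3 beats
Sum = 2 + 1.5 + 1.5 + 3
= 8 beats


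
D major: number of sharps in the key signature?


Reasoning:
Sharp major keys follow the circle of fifths: C(0), G(1), D(2), A(3), E(4), B(5), F#(6), C#(7)
D major has 2 sharps
Order of sharps: F# C# G# D# A# E# B# → first 2: F#, C#
= 2 sharps


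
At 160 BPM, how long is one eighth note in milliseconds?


Step by step:
One quarter-note beat = 60000 / BPM = 60000 / 160 ms
Eighth note = 1/2 × quarter note
Duration = 1/2 × 60000 / 160 = 30000 / 160
= 187.5 ms


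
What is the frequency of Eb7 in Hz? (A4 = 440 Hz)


Let's work it out.
f = 440 × 2^(n/12) where n = semitones from A4
Eb7: 30 semitones from A4
f = 440 × 2^(30/12)
f = 2489.02 Hz


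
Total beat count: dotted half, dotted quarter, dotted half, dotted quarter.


Step by step:
Beat values:
  dotted half = 3 beats
  dotted quarter = 1.5 beats
  dotted half = 3 beats
  dotted quarter = 1.5 beats
Sum = 3 + 1.5 + 3 + 1.5
= 9 beats


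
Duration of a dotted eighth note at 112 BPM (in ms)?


One quarter-note beat = 60000 / BPM = 60000 / 112 ms
Dotted eighth note = 3/4 × quarter note
Duration = 3/4 × 60000 / 112 = 45000 / 112
= 401.8 ms


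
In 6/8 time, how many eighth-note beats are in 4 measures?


Reasoning:
Time signature 6/8: the bottom number 8 means the eighth note gets one count
The top number 6 means 6 eighth-note beats per measure
Total = 6 × 4 measures
= 24 eighth-note beats


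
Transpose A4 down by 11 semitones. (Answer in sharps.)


A4: chromatic position 9 in octave 4 → absolute = 4×12 + 9 = 57
Transpose down 11: 57 - 11 = 46
46 = 3×12 + 10 → A# in octave 3
Result = A#3


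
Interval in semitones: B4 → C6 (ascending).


Step by step:
Absolute semitone position = octave×12 + chromatic position
B4: 4×12 + 11 = 59
C6: 6×12 + 0 = 72
Difference = 72 - 59 = 13
= 13 semitones


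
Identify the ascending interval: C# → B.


Reasoning:
Letter names: C → B spans 7 letter names → a 7th
Semitones: C# → B = 10 half-steps
A 7th of 10 semitones is a minor 7th
= minor 7th


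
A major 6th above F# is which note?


Solution.
A 6th spans 6 letter names, so from F we land on D
A major 6th = 9 semitones above F#
Spell D at that pitch: D#
= D#


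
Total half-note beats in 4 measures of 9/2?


Let's work it out.
Time signature 9/2: the bottom number 2 means the half note gets one count
The top number 9 means 9 half-note beats per measure
Total = 9 × 4 measures
= 36 half-note beats


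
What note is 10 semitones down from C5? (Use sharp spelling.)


C5: chromatic position 0 in octave 5 → absolute = 5×12 + 0 = 60
Transpose down 10: 60 - 10 = 50
50 = 4×12 + 2 → D in octave 4
Result = D4


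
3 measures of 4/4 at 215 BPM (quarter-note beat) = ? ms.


Working:
Quarter-note beat duration = 60000 / 215 ms
Beats per measure (4/4) = 4
One measure = 4 × 60000 / 215 = 240000 / 215 ms
3 measures = 3 × 240000 / 215 = 720000 / 215
= 3348.8 ms


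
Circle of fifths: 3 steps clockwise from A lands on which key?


Let's work it out.
Each clockwise step on the circle of fifths moves up a perfect 5th
From A: A → E → B → F#/Gb
= F#/Gb


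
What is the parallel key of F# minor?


Solution.
Parallel keys share the same tonic but differ in mode
F# minor → parallel is F# major
= F# major


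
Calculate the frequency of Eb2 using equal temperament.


Reasoning:
f = 440 × 2^(n/12) where n = semitones from A4
Eb2: -30 semitones from A4
f = 440 × 2^(-30/12)
f = 77.78 Hz


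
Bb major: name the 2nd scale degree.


Solution.
Major scale pattern: W-W-H-W-W-W-H (2-2-1-2-2-2-1 semitones)
Starting from Bb:
  Bb + 2 semitones → C
  C + 2 semitones → D
  D + 1 semitone → Eb
  Eb + 2 semitones → F
  F + 2 semitones → G
  G + 2 semitones → A
  A + 1 semitone → Bb
Scale: Bb C D Eb F G A
Degree 2 = C


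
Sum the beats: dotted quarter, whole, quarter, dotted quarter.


Beat values:
  dotted quarter = 1.5 beats
  whole = 4 beats
  quarter = 1 beat
  dotted quarter = 1.5 beats
Sum = 1.5 + 4 + 1 + 1.5
= 8 beats


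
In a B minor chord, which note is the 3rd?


Let's work it out.
Minor triad = root + minor 3rd (3 semitones) + perfect 5th (7 semitones)
A triad on B stacks thirds, so the chord tones use letter names B-D-F
Root: B
Minor 3rd above B: D
Perfect 5th above B: F#
The 3rd = D


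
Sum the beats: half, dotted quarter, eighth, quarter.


Let's work it out.
Beat values:
  half = 2 beats
  dotted quarter = 1.5 beats
  eighth = 0.5 beats
  quarter = 1 beat
Sum = 2 + 1.5 + 0.5 + 1
= 5 beats


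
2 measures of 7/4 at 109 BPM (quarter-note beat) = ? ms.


Reasoning:
Quarter-note beat duration = 60000 / 109 ms
Beats per measure (7/4) = 7
One measure = 7 × 60000 / 109 = 420000 / 109 ms
2 measures = 2 × 420000 / 109 = 840000 / 109
= 7706.4 ms


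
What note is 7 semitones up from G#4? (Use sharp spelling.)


Let's work it out.
G#4: chromatic position 8 in octave 4 → absolute = 4×12 + 8 = 56
Transpose up 7: 56 + 7 = 63
63 = 5×12 + 3 → D# in octave 5
Result = D#5


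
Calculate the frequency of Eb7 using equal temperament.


Working:
f = 440 × 2^(n/12) where n = semitones from A4
Eb7: 30 semitones from A4
f = 440 × 2^(30/12)
f = 2489.02 Hz


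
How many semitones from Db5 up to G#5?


Absolute semitone position = octave×12 + chromatic position
Db5: 5×12 + 1 = 61
G#5: 5×12 + 8 = 68
Difference = 68 - 61 = 7
= 7 semitones


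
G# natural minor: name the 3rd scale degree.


Working:
Natural minor scale pattern: W-H-W-W-H-W-W (2-1-2-2-1-2-2 semitones)
Starting from G#:
  G# + 2 semitones → A#
  A# + 1 semitone → B
  B + 2 semitones → C#
  C# + 2 semitones → D#
  D# + 1 semitone → E
  E + 2 semitones → F#
  F# + 2 semitones → G#
Scale: G# A# B C# D# E F#
Degree 3 = B


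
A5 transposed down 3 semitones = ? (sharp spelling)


A5: chromatic position 9 in octave 5 → absolute = 5×12 + 9 = 69
Transpose down 3: 69 - 3 = 66
66 = 5×12 + 6 → F# in octave 5
Result = F#5


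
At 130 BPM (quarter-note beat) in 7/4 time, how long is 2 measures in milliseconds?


Let's work it out.
Quarter-note beat duration = 60000 / 130 ms
Beats per measure (7/4) = 7
One measure = 7 × 60000 / 130 = 420000 / 130 ms
2 measures = 2 × 420000 / 130 = 840000 / 130
= 6461.5 ms


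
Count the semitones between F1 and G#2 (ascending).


Absolute semitone position = octave×12 + chromatic position
F1: 1×12 + 5 = 17
G#2: 2×12 + 8 = 32
Difference = 32 - 17 = 15
= 15 semitones


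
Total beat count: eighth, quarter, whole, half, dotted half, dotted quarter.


Beat values:
  eighth = 0.5 beats
  quarter = 1 beat
  whole = 4 beats
  half = 2 beats
  dotted half = 3 beats
  dotted quarter = 1.5 beats
Sum = 0.5 + 1 + 4 + 2 + 3 + 1.5
= 12 beats


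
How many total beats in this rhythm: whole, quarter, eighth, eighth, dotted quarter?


Beat values:
  whole = 4 beats
  quarter = 1 beat
  eighth = 0.5 beats
  eighth = 0.5 beats
  dotted quarter = 1.5 beats
Sum = 4 + 1 + 0.5 + 0.5 + 1.5
= 7.5 beats


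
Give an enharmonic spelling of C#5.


Step by step:
Enharmonic notes sound the same pitch but are spelled with different letter names
C# and Db name the same pitch class
= Db5


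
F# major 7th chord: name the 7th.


Step by step:
Major 7th chord = root + major 3rd + perfect 5th + major 7th
Seventh chords stack in thirds, so the letter names are F-A-C-E
Root: F#
Major 3rd above F#: A#
Perfect 5th above F#: C#
Major 7th above F#: E#
The 7th = E#


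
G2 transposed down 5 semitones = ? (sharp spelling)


G2: chromatic position 7 in octave 2 → absolute = 2×12 + 7 = 31
Transpose down 5: 31 - 5 = 26
26 = 2×12 + 2 → D in octave 2
Result = D2


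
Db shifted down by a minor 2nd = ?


minor 2nd: 2 letter names, 1 semitones
Letter: D - 1 → C
Pitch: Db - 1 semitones, spelled as a C → C
= C


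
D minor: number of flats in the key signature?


Working:
Flat minor keys: A(0), D(1), G(2), C(3), F(4), Bb(5), Eb(6), Ab(7)
D minor has 1 flat
Order of flats: Bb Eb Ab Db Gb Cb Fb → first 1: Bb
= 1 flat


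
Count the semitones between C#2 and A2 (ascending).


Working:
Absolute semitone position = octave×12 + chromatic position
C#2: 2×12 + 1 = 25
A2: 2×12 + 9 = 33
Difference = 33 - 25 = 8
= 8 semitones


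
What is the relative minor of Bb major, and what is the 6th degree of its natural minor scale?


The relative minor shares the major's key signature and starts on its 6th degree
6th degree = a major 6th above the tonic; a major 6th above Bb is G
→ relative minor of Bb major is G minor
G natural minor scale: G A Bb C D Eb F
= G minor; 6th degree = Eb


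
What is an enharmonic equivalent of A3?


Solution.
Enharmonic notes sound the same pitch but are spelled with different letter names
A and G## name the same pitch class
= G##3


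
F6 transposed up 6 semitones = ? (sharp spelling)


Let's work it out.
F6: chromatic position 5 in octave 6 → absolute = 6×12 + 5 = 77
Transpose up 6: 77 + 6 = 83
83 = 6×12 + 11 → B in octave 6
Result = B6


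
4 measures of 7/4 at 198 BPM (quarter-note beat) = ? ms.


Working:
Quarter-note beat duration = 60000 / 198 ms
Beats per measure (7/4) = 7
One measure = 7 × 60000 / 198 = 420000 / 198 ms
4 measures = 4 × 420000 / 198 = 1680000 / 198
= 8484.8 ms


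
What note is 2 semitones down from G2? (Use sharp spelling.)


Solution.
G2: chromatic position 7 in octave 2 → absolute = 2×12 + 7 = 31
Transpose down 2: 31 - 2 = 29
29 = 2×12 + 5 → F in octave 2
Result = F2


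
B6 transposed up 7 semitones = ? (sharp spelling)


B6: chromatic position 11 in octave 6 → absolute = 6×12 + 11 = 83
Transpose up 7: 83 + 7 = 90
90 = 7×12 + 6 → F# in octave 7
Result = F#7


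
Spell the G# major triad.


Reasoning:
Major triad = root + major 3rd (4 semitones) + perfect 5th (7 semitones)
A triad on G# stacks thirds, so the chord tones use letter names G-B-D
Root: G#
Major 3rd above G#: B#
Perfect 5th above G#: D#
Chord = G# B# D#


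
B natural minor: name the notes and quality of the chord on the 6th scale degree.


B natural minor scale: B C# D E F# G A
Diatonic triad on degree 6 stacks scale notes 6, 1, 3: G B D
G→B = 4 semitones; G→D = 7 semitones → major triad
= G B D (major)


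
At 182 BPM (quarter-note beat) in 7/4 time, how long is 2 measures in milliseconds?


Quarter-note beat duration = 60000 / 182 ms
Beats per measure (7/4) = 7
One measure = 7 × 60000 / 182 = 420000 / 182 ms
2 measures = 2 × 420000 / 182 = 840000 / 182
= 4615.4 ms


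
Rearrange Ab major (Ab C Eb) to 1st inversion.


Root position: Ab C Eb
1st inversion: move root up an octave
Bass note: C
Notes (bottom to top) = C Eb Ab


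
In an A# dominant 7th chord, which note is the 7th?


Solution.
Dominant 7th chord = root + major 3rd + perfect 5th + minor 7th
Seventh chords stack in thirds, so the letter names are A-C-E-G
Root: A#
Major 3rd above A#: C##
Perfect 5th above A#: E#
Minor 7th above A#: G#
The 7th = G#


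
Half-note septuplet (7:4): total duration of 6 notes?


Septuplet: 7 notes occupy the space of 4 half notes
Space = 4 × 2 = 8 beats
Each septuplet note = 8 / 7 = 8/7 beats
6 notes = 6 × 8/7 = 48/7
= 48/7 beats


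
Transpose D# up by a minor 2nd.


Let's work it out.
minor 2nd: 2 letter names, 1 semitones
Letter: D + 1 → E
Pitch: D# + 1 semitones, spelled as an E → E
= E


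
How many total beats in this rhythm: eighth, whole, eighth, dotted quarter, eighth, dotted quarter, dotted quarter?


Solution.
Beat values:
  eighth = 0.5 beats
  whole = 4 beats
  eighth = 0.5 beats
  dotted quarter = 1.5 beats
  eighth = 0.5 beats
  dotted quarter = 1.5 beats
  dotted quarter = 1.5 beats
Sum = 0.5 + 4 + 0.5 + 1.5 + 0.5 + 1.5 + 1.5
= 10 beats


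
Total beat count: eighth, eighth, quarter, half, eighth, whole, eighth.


Beat values:
  eighth = 0.5 beats
  eighth = 0.5 beats
  quarter = 1 beat
  half = 2 beats
  eighth = 0.5 beats
  whole = 4 beats
  eighth = 0.5 beats
Sum = 0.5 + 0.5 + 1 + 2 + 0.5 + 4 + 0.5
= 9 beats


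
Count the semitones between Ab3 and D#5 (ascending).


Reasoning:
Absolute semitone position = octave×12 + chromatic position
Ab3: 3×12 + 8 = 44
D#5: 5×12 + 3 = 63
Difference = 63 - 44 = 19
= 19 semitones


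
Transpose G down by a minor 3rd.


minor 3rd: 3 letter names, 3 semitones
Letter: G - 2 → E
Pitch: G - 3 semitones, spelled as an E → E
= E


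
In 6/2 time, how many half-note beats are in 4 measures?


Reasoning:
Time signature 6/2: the bottom number 2 means the half note gets one count
The top number 6 means 6 half-note beats per measure
Total = 6 × 4 measures
= 24 half-note beats


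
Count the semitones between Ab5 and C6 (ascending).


Absolute semitone position = octave×12 + chromatic position
Ab5: 5×12 + 8 = 68
C6: 6×12 + 0 = 72
Difference = 72 - 68 = 4
= 4 semitones


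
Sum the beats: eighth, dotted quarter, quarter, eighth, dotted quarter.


Beat values:
  eighth = 0.5 beats
  dotted quarter = 1.5 beats
  quarter = 1 beat
  eighth = 0.5 beats
  dotted quarter = 1.5 beats
Sum = 0.5 + 1.5 + 1 + 0.5 + 1.5
= 5 beats


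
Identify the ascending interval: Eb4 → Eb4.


Step by step:
Letter names: E → E spans 1 letter name → a unison
Semitones: Eb4 → Eb4 = 0 half-steps
A unison of 0 semitones is a perfect unison
= perfect unison


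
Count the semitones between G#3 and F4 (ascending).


Working:
Absolute semitone position = octave×12 + chromatic position
G#3: 3×12 + 8 = 44
F4: 4×12 + 5 = 53
Difference = 53 - 44 = 9
= 9 semitones


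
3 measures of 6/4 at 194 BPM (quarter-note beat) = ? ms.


Reasoning:
Quarter-note beat duration = 60000 / 194 ms
Beats per measure (6/4) = 6
One measure = 6 × 60000 / 194 = 360000 / 194 ms
3 measures = 3 × 360000 / 194 = 1080000 / 194
= 5567.0 ms


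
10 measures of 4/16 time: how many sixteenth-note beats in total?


Working:
Time signature 4/16: the bottom number 16 means the sixteenth note gets one count
The top number 4 means 4 sixteenth-note beats per measure
Total = 4 × 10 measures
= 40 sixteenth-note beats


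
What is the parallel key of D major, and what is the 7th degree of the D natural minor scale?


Solution.
Parallel keys share the same tonic but differ in mode
D major → parallel is D minor
D natural minor scale: D E F G A Bb C
= D minor; 7th degree = C


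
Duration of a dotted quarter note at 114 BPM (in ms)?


Step by step:
One quarter-note beat = 60000 / BPM = 60000 / 114 ms
Dotted quarter note = 3/2 × quarter note
Duration = 3/2 × 60000 / 114 = 90000 / 114
= 789.5 ms


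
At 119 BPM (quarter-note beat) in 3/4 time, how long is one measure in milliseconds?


Step by step:
Quarter-note beat duration = 60000 / 119 ms
Beats per measure (3/4) = 3
One measure = 3 × 60000 / 119 = 180000 / 119 ms
= 1512.6 ms


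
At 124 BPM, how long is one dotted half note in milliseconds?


Let's work it out.
One quarter-note beat = 60000 / BPM = 60000 / 124 ms
Dotted half note = 3 × quarter note
Duration = 3 × 60000 / 124 = 180000 / 124
= 1451.6 ms


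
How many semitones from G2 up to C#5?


Working:
Absolute semitone position = octave×12 + chromatic position
G2: 2×12 + 7 = 31
C#5: 5×12 + 1 = 61
Difference = 61 - 31 = 30
= 30 semitones


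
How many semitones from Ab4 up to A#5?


Absolute semitone position = octave×12 + chromatic position
Ab4: 4×12 + 8 = 56
A#5: 5×12 + 10 = 70
Difference = 70 - 56 = 14
= 14 semitones


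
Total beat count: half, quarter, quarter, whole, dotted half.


Step by step:
Beat values:
  half = 2 beats
  quarter = 1 beat
  quarter = 1 beat
  whole = 4 beats
  dotted half = 3 beats
Sum = 2 + 1 + 1 + 4 + 3
= 11 beats


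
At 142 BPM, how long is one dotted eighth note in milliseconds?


Working:
One quarter-note beat = 60000 / BPM = 60000 / 142 ms
Dotted eighth note = 3/4 × quarter note
Duration = 3/4 × 60000 / 142 = 45000 / 142
= 316.9 ms


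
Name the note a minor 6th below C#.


Reasoning:
A 6th spans 6 letter names, so from C we land on E
A minor 6th = 8 semitones below C#
Spell E at that pitch: E#
= E#


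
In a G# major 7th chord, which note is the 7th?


Let's work it out.
Major 7th chord = root + major 3rd + perfect 5th + major 7th
Seventh chords stack in thirds, so the letter names are G-B-D-F
Root: G#
Major 3rd above G#: B#
Perfect 5th above G#: D#
Major 7th above G#: F##
The 7th = F##


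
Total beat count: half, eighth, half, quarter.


Beat values:
  half = 2 beats
  eighth = 0.5 beats
  half = 2 beats
  quarter = 1 beat
Sum = 2 + 0.5 + 2 + 1
= 5.5 beats


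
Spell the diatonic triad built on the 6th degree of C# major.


Working:
C# major scale: C# D# E# F# G# A# B#
Diatonic triad on degree 6 stacks scale notes 6, 1, 3: A# C# E#
A#→C# = 3 semitones; A#→E# = 7 semitones → minor triad
= A# C# E# (minor)


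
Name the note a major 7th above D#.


Let's work it out.
A 7th spans 7 letter names, so from D we land on C
A major 7th = 11 semitones above D#
Spell C at that pitch: C##
= C##


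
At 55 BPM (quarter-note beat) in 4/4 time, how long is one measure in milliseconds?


Reasoning:
Quarter-note beat duration = 60000 / 55 ms
Beats per measure (4/4) = 4
One measure = 4 × 60000 / 55 = 240000 / 55 ms
= 4363.6 ms


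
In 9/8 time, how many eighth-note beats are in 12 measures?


Working:
Time signature 9/8: the bottom number 8 means the eighth note gets one count
The top number 9 means 9 eighth-note beats per measure
Total = 9 × 12 measures
= 108 eighth-note beats


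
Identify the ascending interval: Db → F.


Letter names: D → F spans 3 letter names → a 3rd
Semitones: Db → F = 4 half-steps
A 3rd of 4 semitones is a major 3rd
= major 3rd


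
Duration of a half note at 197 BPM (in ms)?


One quarter-note beat = 60000 / BPM = 60000 / 197 ms
Half note = 2 × quarter note
Duration = 2 × 60000 / 197 = 120000 / 197
= 609.1 ms


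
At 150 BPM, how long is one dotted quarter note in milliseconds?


Let's work it out.
One quarter-note beat = 60000 / BPM = 60000 / 150 ms
Dotted quarter note = 3/2 × quarter note
Duration = 3/2 × 60000 / 150 = 90000 / 150
= 600.0 ms


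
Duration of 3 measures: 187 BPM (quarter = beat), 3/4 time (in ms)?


Reasoning:
Quarter-note beat duration = 60000 / 187 ms
Beats per measure (3/4) = 3
One measure = 3 × 60000 / 187 = 180000 / 187 ms
3 measures = 3 × 180000 / 187 = 540000 / 187
= 2887.7 ms


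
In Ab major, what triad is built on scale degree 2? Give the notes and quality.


Let's work it out.
Ab major scale: Ab Bb C Db Eb F G
Diatonic triad on degree 2 stacks scale notes 2, 4, 6: Bb Db F
Bb→Db = 3 semitones; Bb→F = 7 semitones → minor triad
= Bb Db F (minor)


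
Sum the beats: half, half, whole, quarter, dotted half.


Step by step:
Beat values:
  half = 2 beats
  half = 2 beats
  whole = 4 beats
  quarter = 1 beat
  dotted half = 3 beats
Sum = 2 + 2 + 4 + 1 + 3
= 12 beats


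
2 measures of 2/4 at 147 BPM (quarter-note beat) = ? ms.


Let's work it out.
Quarter-note beat duration = 60000 / 147 ms
Beats per measure (2/4) = 2
One measure = 2 × 60000 / 147 = 120000 / 147 ms
2 measures = 2 × 120000 / 147 = 240000 / 147
= 1632.7 ms


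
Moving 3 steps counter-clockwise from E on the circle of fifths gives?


Each counter-clockwise step moves down a perfect 5th (= up a perfect 4th)
From E: E → A → D → G
= G


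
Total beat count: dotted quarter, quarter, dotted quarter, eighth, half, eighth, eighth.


Step by step:
Beat values:
  dotted quarter = 1.5 beats
  quarter = 1 beat
  dotted quarter = 1.5 beats
  eighth = 0.5 beats
  half = 2 beats
  eighth = 0.5 beats
  eighth = 0.5 beats
Sum = 1.5 + 1 + 1.5 + 0.5 + 2 + 0.5 + 0.5
= 7.5 beats


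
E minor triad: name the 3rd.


Working:
Minor triad = root + minor 3rd (3 semitones) + perfect 5th (7 semitones)
A triad on E stacks thirds, so the chord tones use letter names E-G-B
Root: E
Minor 3rd above E: G
Perfect 5th above E: B
The 3rd = G


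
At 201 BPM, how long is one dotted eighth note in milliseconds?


One quarter-note beat = 60000 / BPM = 60000 / 201 ms
Dotted eighth note = 3/4 × quarter note
Duration = 3/4 × 60000 / 201 = 45000 / 201
= 223.9 ms


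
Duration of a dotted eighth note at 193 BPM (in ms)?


One quarter-note beat = 60000 / BPM = 60000 / 193 ms
Dotted eighth note = 3/4 × quarter note
Duration = 3/4 × 60000 / 193 = 45000 / 193
= 233.2 ms


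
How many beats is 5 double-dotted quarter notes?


Solution.
Base quarter note = 1 beat
Dot 1 adds half the previous value: +1/2
Dot 2 adds half the previous value: +1/4
One double-dotted quarter = 1 + 1/2 + 1/4 = 7/4
5 of them = 5 × 7/4 = 35/4
= 35/4 beats


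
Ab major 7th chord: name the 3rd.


Major 7th chord = root + major 3rd + perfect 5th + major 7th
Seventh chords stack in thirds, so the letter names are A-C-E-G
Root: Ab
Major 3rd above Ab: C
Perfect 5th above Ab: Eb
Major 7th above Ab: G
The 3rd = C


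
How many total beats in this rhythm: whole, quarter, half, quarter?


Step by step:
Beat values:
  whole = 4 beats
  quarter = 1 beat
  half = 2 beats
  quarter = 1 beat
Sum = 4 + 1 + 2 + 1
= 8 beats


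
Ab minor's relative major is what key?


Working:
The relative major shares the key signature and is a minor 3rd above the minor tonic
A minor 3rd above Ab is Cb
→ relative major of Ab minor is Cb major
= Cb major


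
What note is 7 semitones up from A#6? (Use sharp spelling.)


Solution.
A#6: chromatic position 10 in octave 6 → absolute = 6×12 + 10 = 82
Transpose up 7: 82 + 7 = 89
89 = 7×12 + 5 → F in octave 7
Result = F7


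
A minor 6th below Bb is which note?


Solution.
A 6th spans 6 letter names, so from B we land on D
A minor 6th = 8 semitones below Bb
Spell D at that pitch: D
= D


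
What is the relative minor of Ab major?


The relative minor shares the major's key signature and starts on its 6th degree
6th degree = a major 6th above the tonic; a major 6th above Ab is F
→ relative minor of Ab major is F minor
= F minor


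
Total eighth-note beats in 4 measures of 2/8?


Working:
Time signature 2/8: the bottom number 8 means the eighth note gets one count
The top number 2 means 2 eighth-note beats per measure
Total = 2 × 4 measures
= 8 eighth-note beats


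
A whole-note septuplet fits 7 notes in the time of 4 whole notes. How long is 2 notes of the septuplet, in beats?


Step by step:
Septuplet: 7 notes occupy the space of 4 whole notes
Space = 4 × 4 = 16 beats
Each septuplet note = 16 / 7 = 16/7 beats
2 notes = 2 × 16/7 = 32/7
= 32/7 beats


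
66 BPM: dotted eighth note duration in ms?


Step by step:
One quarter-note beat = 60000 / BPM = 60000 / 66 ms
Dotted eighth note = 3/4 × quarter note
Duration = 3/4 × 60000 / 66 = 45000 / 66
= 681.8 ms


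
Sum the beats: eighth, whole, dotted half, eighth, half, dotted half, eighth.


Let's work it out.
Beat values:
  eighth = 0.5 beats
  whole = 4 beats
  dotted half = 3 beats
  eighth = 0.5 beats
  half = 2 beats
  dotted half = 3 beats
  eighth = 0.5 beats
Sum = 0.5 + 4 + 3 + 0.5 + 2 + 3 + 0.5
= 13.5 beats


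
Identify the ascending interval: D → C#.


Step by step:
Letter names: D → C spans 7 letter names → a 7th
Semitones: D → C# = 11 half-steps
A 7th of 11 semitones is a major 7th
= major 7th


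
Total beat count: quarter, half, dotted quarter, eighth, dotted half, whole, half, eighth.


Reasoning:
Beat values:
  quarter = 1 beat
  half = 2 beats
  dotted quarter = 1.5 beats
  eighth = 0.5 beats
  dotted half = 3 beats
  whole = 4 beats
  half = 2 beats
  eighth = 0.5 beats
Sum = 1 + 2 + 1.5 + 0.5 + 3 + 4 + 2 + 0.5
= 14.5 beats


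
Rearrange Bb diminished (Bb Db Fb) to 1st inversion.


Step by step:
Root position: Bb Db Fb
1st inversion: move root up an octave
Bass note: Db
Notes (bottom to top) = Db Fb Bb


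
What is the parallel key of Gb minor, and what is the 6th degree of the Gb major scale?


Step by step:
Parallel keys share the same tonic but differ in mode
Gb minor → parallel is Gb major
Gb major scale: Gb Ab Bb Cb Db Eb F
= Gb major; 6th degree = Eb


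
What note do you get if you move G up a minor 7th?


Let's work it out.
minor 7th: 7 letter names, 10 semitones
Letter: G + 6 → F
Pitch: G + 10 semitones, spelled as an F → F
= F


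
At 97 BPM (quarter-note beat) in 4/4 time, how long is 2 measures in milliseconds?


Solution.
Quarter-note beat duration = 60000 / 97 ms
Beats per measure (4/4) = 4
One measure = 4 × 60000 / 97 = 240000 / 97 ms
2 measures = 2 × 240000 / 97 = 480000 / 97
= 4948.5 ms


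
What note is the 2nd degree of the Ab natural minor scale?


Step by step:
Natural minor scale pattern: W-H-W-W-H-W-W (2-1-2-2-1-2-2 semitones)
Starting from Ab:
  Ab + 2 semitones → Bb
  Bb + 1 semitone → Cb
  Cb + 2 semitones → Db
  Db + 2 semitones → Eb
  Eb + 1 semitone → Fb
  Fb + 2 semitones → Gb
  Gb + 2 semitones → Ab
Scale: Ab Bb Cb Db Eb Fb Gb
Degree 2 = Bb


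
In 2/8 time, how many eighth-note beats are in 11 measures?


Reasoning:
Time signature 2/8: the bottom number 8 means the eighth note gets one count
The top number 2 means 2 eighth-note beats per measure
Total = 2 × 11 measures
= 22 eighth-note beats


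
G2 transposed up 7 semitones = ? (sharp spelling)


Working:
G2: chromatic position 7 in octave 2 → absolute = 2×12 + 7 = 31
Transpose up 7: 31 + 7 = 38
38 = 3×12 + 2 → D in octave 3
Result = D3


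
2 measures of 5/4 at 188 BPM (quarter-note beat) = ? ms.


Step by step:
Quarter-note beat duration = 60000 / 188 ms
Beats per measure (5/4) = 5
One measure = 5 × 60000 / 188 = 300000 / 188 ms
2 measures = 2 × 300000 / 188 = 600000 / 188
= 3191.5 ms


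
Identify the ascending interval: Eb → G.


Solution.
Letter names: E → G spans 3 letter names → a 3rd
Semitones: Eb → G = 4 half-steps
A 3rd of 4 semitones is a major 3rd
= major 3rd


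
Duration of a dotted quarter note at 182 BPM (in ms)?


One quarter-note beat = 60000 / BPM = 60000 / 182 ms
Dotted quarter note = 3/2 × quarter note
Duration = 3/2 × 60000 / 182 = 90000 / 182
= 494.5 ms


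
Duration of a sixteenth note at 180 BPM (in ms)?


Solution.
One quarter-note beat = 60000 / BPM = 60000 / 180 ms
Sixteenth note = 1/4 × quarter note
Duration = 1/4 × 60000 / 180 = 15000 / 180
= 83.3 ms


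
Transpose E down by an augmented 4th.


Reasoning:
augmented 4th: 4 letter names, 6 semitones
Letter: E - 3 → B
Pitch: E - 6 semitones, spelled as a B → Bb
= Bb


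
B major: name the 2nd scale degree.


Major scale pattern: W-W-H-W-W-W-H (2-2-1-2-2-2-1 semitones)
Starting from B:
  B + 2 semitones → C#
  C# + 2 semitones → D#
  D# + 1 semitone → E
  E + 2 semitones → F#
  F# + 2 semitones → G#
  G# + 2 semitones → A#
  A# + 1 semitone → B
Scale: B C# D# E F# G# A#
Degree 2 = C#


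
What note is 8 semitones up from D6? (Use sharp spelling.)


Solution.
D6: chromatic position 2 in octave 6 → absolute = 6×12 + 2 = 74
Transpose up 8: 74 + 8 = 82
82 = 6×12 + 10 → A# in octave 6
Result = A#6


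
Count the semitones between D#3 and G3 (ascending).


Absolute semitone position = octave×12 + chromatic position
D#3: 3×12 + 3 = 39
G3: 3×12 + 7 = 43
Difference = 43 - 39 = 4
= 4 semitones


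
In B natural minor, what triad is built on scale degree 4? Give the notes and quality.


Working:
B natural minor scale: B C# D E F# G A
Diatonic triad on degree 4 stacks scale notes 4, 6, 1: E G B
E→G = 3 semitones; E→B = 7 semitones → minor triad
= E G B (minor)


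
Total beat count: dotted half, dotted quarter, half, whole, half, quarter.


Step by step:
Beat values:
  dotted half = 3 beats
  dotted quarter = 1.5 beats
  half = 2 beats
  whole = 4 beats
  half = 2 beats
  quarter = 1 beat
Sum = 3 + 1.5 + 2 + 4 + 2 + 1
= 13.5 beats


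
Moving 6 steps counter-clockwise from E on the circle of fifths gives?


Each counter-clockwise step moves down a perfect 5th (= up a perfect 4th)
From E: E → A → D → G → C → F → Bb
= Bb


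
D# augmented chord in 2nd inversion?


Root position: D# F## A##
2nd inversion: move root and 3rd up an octave
Bass note: A##
Notes (bottom to top) = A## D# F##


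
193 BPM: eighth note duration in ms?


One quarter-note beat = 60000 / BPM = 60000 / 193 ms
Eighth note = 1/2 × quarter note
Duration = 1/2 × 60000 / 193 = 30000 / 193
= 155.4 ms


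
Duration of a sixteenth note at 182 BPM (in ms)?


Let's work it out.
One quarter-note beat = 60000 / BPM = 60000 / 182 ms
Sixteenth note = 1/4 × quarter note
Duration = 1/4 × 60000 / 182 = 15000 / 182
= 82.4 ms


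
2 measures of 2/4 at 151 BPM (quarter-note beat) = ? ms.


Step by step:
Quarter-note beat duration = 60000 / 151 ms
Beats per measure (2/4) = 2
One measure = 2 × 60000 / 151 = 120000 / 151 ms
2 measures = 2 × 120000 / 151 = 240000 / 151
= 1589.4 ms


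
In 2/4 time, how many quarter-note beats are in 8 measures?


Reasoning:
Time signature 2/4: the bottom number 4 means the quarter note gets one count
The top number 2 means 2 quarter-note beats per measure
Total = 2 × 8 measures
= 16 quarter-note beats


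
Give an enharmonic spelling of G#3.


Working:
Enharmonic notes sound the same pitch but are spelled with different letter names
G# and Ab name the same pitch class
= Ab3


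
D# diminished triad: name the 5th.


Reasoning:
Diminished triad = root + minor 3rd (3 semitones) + diminished 5th (6 semitones)
A triad on D# stacks thirds, so the chord tones use letter names D-F-A
Root: D#
Minor 3rd above D#: F#
Diminished 5th above D#: A
The 5th = A


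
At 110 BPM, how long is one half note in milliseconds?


Let's work it out.
One quarter-note beat = 60000 / BPM = 60000 / 110 ms
Half note = 2 × quarter note
Duration = 2 × 60000 / 110 = 120000 / 110
= 1090.9 ms


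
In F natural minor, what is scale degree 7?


Let's work it out.
Natural minor scale pattern: W-H-W-W-H-W-W (2-1-2-2-1-2-2 semitones)
Starting from F:
  F + 2 semitones → G
  G + 1 semitone → Ab
  Ab + 2 semitones → Bb
  Bb + 2 semitones → C
  C + 1 semitone → Db
  Db + 2 semitones → Eb
  Eb + 2 semitones → F
Scale: F G Ab Bb C Db Eb
Degree 7 = Eb


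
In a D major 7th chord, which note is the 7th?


Reasoning:
Major 7th chord = root + major 3rd + perfect 5th + major 7th
Seventh chords stack in thirds, so the letter names are D-F-A-C
Root: D
Major 3rd above D: F#
Perfect 5th above D: A
Major 7th above D: C#
The 7th = C#


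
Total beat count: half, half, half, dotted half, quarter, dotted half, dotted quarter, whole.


Let's work it out.
Beat values:
  half = 2 beats
  half = 2 beats
  half = 2 beats
  dotted half = 3 beats
  quarter = 1 beat
  dotted half = 3 beats
  dotted quarter = 1.5 beats
  whole = 4 beats
Sum = 2 + 2 + 2 + 3 + 1 + 3 + 1.5 + 4
= 18.5 beats


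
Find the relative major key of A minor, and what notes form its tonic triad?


Solution.
The relative major shares the key signature and is a minor 3rd above the minor tonic
A minor 3rd above A is C
→ relative major of A minor is C major
Tonic triad of C major = root + major 3rd + perfect 5th = C E G
= C major; triad = C E G


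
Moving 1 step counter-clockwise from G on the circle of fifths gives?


Step by step:
Each counter-clockwise step moves down a perfect 5th (= up a perfect 4th)
From G: G → C
= C


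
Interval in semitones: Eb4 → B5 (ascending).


Working:
Absolute semitone position = octave×12 + chromatic position
Eb4: 4×12 + 3 = 51
B5: 5×12 + 11 = 71
Difference = 71 - 51 = 20
= 20 semitones


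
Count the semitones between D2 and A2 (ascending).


Working:
Absolute semitone position = octave×12 + chromatic position
D2: 2×12 + 2 = 26
A2: 2×12 + 9 = 33
Difference = 33 - 26 = 7
= 7 semitones


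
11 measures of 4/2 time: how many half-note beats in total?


Solution.
Time signature 4/2: the bottom number 2 means the half note gets one count
The top number 4 means 4 half-note beats per measure
Total = 4 × 11 measures
= 44 half-note beats


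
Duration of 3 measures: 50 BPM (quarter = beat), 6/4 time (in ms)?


Reasoning:
Quarter-note beat duration = 60000 / 50 ms
Beats per measure (6/4) = 6
One measure = 6 × 60000 / 50 = 360000 / 50 ms
3 measures = 3 × 360000 / 50 = 1080000 / 50
= 21600.0 ms


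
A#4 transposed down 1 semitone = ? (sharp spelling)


Let's work it out.
A#4: chromatic position 10 in octave 4 → absolute = 4×12 + 10 = 58
Transpose down 1: 58 - 1 = 57
57 = 4×12 + 9 → A in octave 4
Result = A4


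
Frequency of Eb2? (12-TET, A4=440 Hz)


Let's work it out.
f = 440 × 2^(n/12) where n = semitones from A4
Eb2: -30 semitones from A4
f = 440 × 2^(-30/12)
f = 77.78 Hz


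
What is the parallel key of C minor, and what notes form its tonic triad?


Parallel keys share the same tonic but differ in mode
C minor → parallel is C major
Tonic triad of C major = C E G
= C major; triad = C E G


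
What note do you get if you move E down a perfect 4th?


Step by step:
perfect 4th: 4 letter names, 5 semitones
Letter: E - 3 → B
Pitch: E - 5 semitones, spelled as a B → B
= B


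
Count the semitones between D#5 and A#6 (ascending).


Step by step:
Absolute semitone position = octave×12 + chromatic position
D#5: 5×12 + 3 = 63
A#6: 6×12 + 10 = 82
Difference = 82 - 63 = 19
= 19 semitones


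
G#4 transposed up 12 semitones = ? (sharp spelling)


Step by step:
G#4: chromatic position 8 in octave 4 → absolute = 4×12 + 8 = 56
Transpose up 12: 56 + 12 = 68
68 = 5×12 + 8 → G# in octave 5
Result = G#5


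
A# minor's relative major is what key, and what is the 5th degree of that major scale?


Reasoning:
The relative major shares the key signature and is a minor 3rd above the minor tonic
A minor 3rd above A# is C#
→ relative major of A# minor is C# major
C# major scale: C# D# E# F# G# A# B#
= C# major; 5th degree = G#


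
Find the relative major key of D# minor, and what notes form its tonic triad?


The relative major shares the key signature and is a minor 3rd above the minor tonic
A minor 3rd above D# is F#
→ relative major of D# minor is F# major
Tonic triad of F# major = root + major 3rd + perfect 5th = F# A# C#
= F# major; triad = F# A# C#


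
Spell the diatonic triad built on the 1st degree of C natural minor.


Reasoning:
C natural minor scale: C D Eb F G Ab Bb
Diatonic triad on degree 1 stacks scale notes 1, 3, 5: C Eb G
C→Eb = 3 semitones; C→G = 7 semitones → minor triad
= C Eb G (minor)


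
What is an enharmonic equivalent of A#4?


Solution.
Enharmonic notes sound the same pitch but are spelled with different letter names
A# and Bb name the same pitch class
= Bb4


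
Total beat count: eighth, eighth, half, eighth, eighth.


Reasoning:
Beat values:
  eighth = 0.5 beats
  eighth = 0.5 beats
  half = 2 beats
  eighth = 0.5 beats
  eighth = 0.5 beats
Sum = 0.5 + 0.5 + 2 + 0.5 + 0.5
= 4 beats


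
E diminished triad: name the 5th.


Solution.
Diminished triad = root + minor 3rd (3 semitones) + diminished 5th (6 semitones)
A triad on E stacks thirds, so the chord tones use letter names E-G-B
Root: E
Minor 3rd above E: G
Diminished 5th above E: Bb
The 5th = Bb


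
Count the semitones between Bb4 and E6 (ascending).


Absolute semitone position = octave×12 + chromatic position
Bb4: 4×12 + 10 = 58
E6: 6×12 + 4 = 76
Difference = 76 - 58 = 18
= 18 semitones


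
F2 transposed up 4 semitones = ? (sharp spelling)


Working:
F2: chromatic position 5 in octave 2 → absolute = 2×12 + 5 = 29
Transpose up 4: 29 + 4 = 33
33 = 2×12 + 9 → A in octave 2
Result = A2
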